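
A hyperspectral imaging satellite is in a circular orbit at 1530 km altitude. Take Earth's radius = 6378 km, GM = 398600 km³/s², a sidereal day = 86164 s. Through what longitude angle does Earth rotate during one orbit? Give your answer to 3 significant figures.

Semi-major axis a = 6378 + 1530 = 7908 km. Period T = 2π√(a³/μ) = 2π√(7908³/398600) = 6998.6 s = 116.64 min.
During one orbit Earth rotates (6998.6 / 86164) × 360° = 29.24°.

29.2°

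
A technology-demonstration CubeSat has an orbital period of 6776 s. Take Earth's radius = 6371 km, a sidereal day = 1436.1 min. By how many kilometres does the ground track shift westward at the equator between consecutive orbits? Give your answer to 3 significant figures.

During one orbit Earth rotates (6776.0 / 86166) × 360° = 28.31°.
At the equator that is 28.31° × (2π·6371/360) km/° = 28.31 × 111.2 = 3148 km.

3150 km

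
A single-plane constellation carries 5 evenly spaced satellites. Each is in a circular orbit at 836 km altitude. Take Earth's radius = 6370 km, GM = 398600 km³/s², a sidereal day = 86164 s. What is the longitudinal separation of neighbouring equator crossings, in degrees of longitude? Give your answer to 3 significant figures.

Semi-major axis a = 6370 + 836 = 7206 km. Period T = 2π√(a³/μ) = 2π√(7206³/398600) = 6087.7 s = 101.46 min.
Single-satellite node shift = (6087.7/86164) × 360° = 25.43°.
With 5 satellites evenly phased, successive equator crossings are 25.43/5 = 5.087° apart.

5.09°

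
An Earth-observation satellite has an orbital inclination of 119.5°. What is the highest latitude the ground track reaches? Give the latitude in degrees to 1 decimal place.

Retrograde orbit: the ground track reaches ±(180° − i) = ±(180 − 119.5) = ±60.5°.

60.5°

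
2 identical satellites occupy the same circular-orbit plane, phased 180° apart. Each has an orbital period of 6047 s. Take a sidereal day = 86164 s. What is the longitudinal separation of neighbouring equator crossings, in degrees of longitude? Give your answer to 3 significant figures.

12.6°

Single-satellite node shift = (6047.0/86164) × 360° = 25.26°.
With 2 satellites evenly phased, successive equator crossings are 25.26/2 = 12.632° apart.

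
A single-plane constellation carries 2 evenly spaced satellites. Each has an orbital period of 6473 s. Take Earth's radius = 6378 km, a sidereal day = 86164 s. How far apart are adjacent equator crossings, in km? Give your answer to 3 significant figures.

1510 km

Single-satellite node shift = (6473.0/86164) × 360° = 27.04°.
With 2 satellites evenly phased, successive equator crossings are 27.04/2 = 13.522° apart.
That is 13.522 × 111.3 = 1505 km at the equator.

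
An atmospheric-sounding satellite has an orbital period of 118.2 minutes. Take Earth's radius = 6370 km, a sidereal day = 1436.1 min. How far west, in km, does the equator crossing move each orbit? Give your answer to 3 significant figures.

3290 km

T = 118.2 min = 7092.0 s.
During one orbit Earth rotates (7092.0 / 86166) × 360° = 29.63°.
At the equator that is 29.63° × (2π·6370/360) km/° = 29.63 × 111.2 = 3294 km.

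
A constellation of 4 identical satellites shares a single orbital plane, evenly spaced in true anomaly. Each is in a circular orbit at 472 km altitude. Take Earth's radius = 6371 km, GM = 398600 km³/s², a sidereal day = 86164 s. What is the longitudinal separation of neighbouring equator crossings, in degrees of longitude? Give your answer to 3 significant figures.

Semi-major axis a = 6371 + 472 = 6843 km. Period T = 2π√(a³/μ) = 2π√(6843³/398600) = 5633.5 s = 93.89 min.
Single-satellite node shift = (5633.5/86164) × 360° = 23.54°.
With 4 satellites evenly phased, successive equator crossings are 23.54/4 = 5.884° apart.

5.88°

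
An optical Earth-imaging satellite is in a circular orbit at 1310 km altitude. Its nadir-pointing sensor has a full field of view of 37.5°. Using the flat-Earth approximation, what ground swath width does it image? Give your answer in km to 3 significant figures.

Half-angle = 37.5°/2 = 18.75°.
Swath width ≈ 2h·tan(θ/2) = 2 × 1310 × tan(18.75°) = 889.4 km.

889 km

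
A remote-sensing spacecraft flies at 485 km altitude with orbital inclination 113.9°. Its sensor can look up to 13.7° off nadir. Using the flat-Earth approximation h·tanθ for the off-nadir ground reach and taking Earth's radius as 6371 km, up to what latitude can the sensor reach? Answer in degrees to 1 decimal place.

67.2°

Retrograde orbit: the ground track reaches ±(180° − i) = ±(180 − 113.9) = ±66.1°.
Sensor half-swath on the ground ≈ 485·tan(13.7°) = 118 km = 1.06° of latitude.
Maximum observable latitude ≈ 66.1 + 1.06 = 67.2°.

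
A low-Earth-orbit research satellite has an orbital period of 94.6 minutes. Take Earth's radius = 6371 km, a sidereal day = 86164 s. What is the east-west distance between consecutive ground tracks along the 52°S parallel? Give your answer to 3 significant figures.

1620 km

T = 94.6 min = 5676.0 s.
Node shift per orbit = (5676.0/86164) × 360° = 23.71°.
Equatorial spacing = 23.71 × 111.2 km/° = 2637 km.
At 52° latitude, spacing = 2637 × cos(52°) = 1623 km.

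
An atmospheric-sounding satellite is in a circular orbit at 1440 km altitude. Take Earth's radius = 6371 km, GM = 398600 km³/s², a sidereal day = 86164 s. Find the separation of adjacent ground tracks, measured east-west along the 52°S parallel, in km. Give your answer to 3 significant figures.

Semi-major axis a = 6371 + 1440 = 7811 km. Period T = 2π√(a³/μ) = 2π√(7811³/398600) = 6870.2 s = 114.50 min.
Node shift per orbit = (6870.2/86164) × 360° = 28.70°.
Equatorial spacing = 28.70 × 111.2 km/° = 3192 km.
At 52° latitude, spacing = 3192 × cos(52°) = 1965 km.

1970 km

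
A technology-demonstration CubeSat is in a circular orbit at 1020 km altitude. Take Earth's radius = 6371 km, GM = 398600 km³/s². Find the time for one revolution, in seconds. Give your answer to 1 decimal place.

6323.6 seconds

Semi-major axis a = 6371 + 1020 = 7391 km. Period T = 2π√(a³/μ) = 2π√(7391³/398600) = 6323.6 s = 105.39 min.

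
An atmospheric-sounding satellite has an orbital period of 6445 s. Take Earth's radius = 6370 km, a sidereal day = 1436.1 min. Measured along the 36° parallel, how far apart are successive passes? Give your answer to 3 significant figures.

2420 km

Node shift per orbit = (6445.0/86166) × 360° = 26.93°.
Equatorial spacing = 26.93 × 111.2 km/° = 2994 km.
At 36° latitude, spacing = 2994 × cos(36°) = 2422 km.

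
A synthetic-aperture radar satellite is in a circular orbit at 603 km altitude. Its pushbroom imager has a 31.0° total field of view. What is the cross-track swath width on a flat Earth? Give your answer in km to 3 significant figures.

334 km

Half-angle = 31.0°/2 = 15.5°.
Swath width ≈ 2h·tan(θ/2) = 2 × 603 × tan(15.5°) = 334.5 km.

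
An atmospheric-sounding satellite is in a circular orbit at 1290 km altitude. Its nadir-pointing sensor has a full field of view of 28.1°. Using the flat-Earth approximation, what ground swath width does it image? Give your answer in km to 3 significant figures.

646 km

Half-angle = 28.1°/2 = 14.05°.
Swath width ≈ 2h·tan(θ/2) = 2 × 1290 × tan(14.05°) = 645.7 km.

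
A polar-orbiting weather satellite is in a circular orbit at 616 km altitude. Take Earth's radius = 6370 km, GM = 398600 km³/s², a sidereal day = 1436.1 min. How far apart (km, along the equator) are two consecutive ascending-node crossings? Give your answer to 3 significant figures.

2700 km

Semi-major axis a = 6370 + 616 = 6986 km. Period T = 2π√(a³/μ) = 2π√(6986³/398600) = 5811.0 s = 96.85 min.
During one orbit Earth rotates (5811.0 / 86166) × 360° = 24.28°.
At the equator that is 24.28° × (2π·6370/360) km/° = 24.28 × 111.2 = 2699 km.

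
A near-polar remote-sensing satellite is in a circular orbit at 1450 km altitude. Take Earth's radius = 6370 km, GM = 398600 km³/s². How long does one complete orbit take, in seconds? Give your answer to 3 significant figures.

6880 seconds

Semi-major axis a = 6370 + 1450 = 7820 km. Period T = 2π√(a³/μ) = 2π√(7820³/398600) = 6882.1 s = 114.70 min.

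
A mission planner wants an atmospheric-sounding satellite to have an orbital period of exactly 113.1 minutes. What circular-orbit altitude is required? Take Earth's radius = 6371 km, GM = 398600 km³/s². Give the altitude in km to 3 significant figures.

T = 113.1 min = 6786.0 s.
From T = 2π√(a³/μ): a = (μ T²/4π²)^(1/3) = (398600 × 6786.0² / 4π²)^(1/3) = 7747 km.
Altitude h = a − R = 7747 − 6371 = 1376 km.

1380 km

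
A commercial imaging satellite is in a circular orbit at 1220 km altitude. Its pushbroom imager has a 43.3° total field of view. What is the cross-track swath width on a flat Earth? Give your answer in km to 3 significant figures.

969 km

Half-angle = 43.3°/2 = 21.65°.
Swath width ≈ 2h·tan(θ/2) = 2 × 1220 × tan(21.65°) = 968.5 km.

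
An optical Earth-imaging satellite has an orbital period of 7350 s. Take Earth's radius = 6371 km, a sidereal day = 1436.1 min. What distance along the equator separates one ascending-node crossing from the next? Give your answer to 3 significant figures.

During one orbit Earth rotates (7350.0 / 86166) × 360° = 30.71°.
At the equator that is 30.71° × (2π·6371/360) km/° = 30.71 × 111.2 = 3415 km.

3410 km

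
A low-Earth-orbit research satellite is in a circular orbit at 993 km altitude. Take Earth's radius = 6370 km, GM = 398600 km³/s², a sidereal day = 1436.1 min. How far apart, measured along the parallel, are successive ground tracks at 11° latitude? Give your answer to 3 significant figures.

2870 km

Semi-major axis a = 6370 + 993 = 7363 km. Period T = 2π√(a³/μ) = 2π√(7363³/398600) = 6287.7 s = 104.80 min.
Node shift per orbit = (6287.7/86166) × 360° = 26.27°.
Equatorial spacing = 26.27 × 111.2 km/° = 2921 km.
At 11° latitude, spacing = 2921 × cos(11°) = 2867 km.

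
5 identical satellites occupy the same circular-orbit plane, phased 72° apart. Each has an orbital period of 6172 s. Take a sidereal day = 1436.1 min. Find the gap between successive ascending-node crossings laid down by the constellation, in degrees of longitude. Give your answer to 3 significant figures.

5.16°

Single-satellite node shift = (6172.0/86166) × 360° = 25.79°.
With 5 satellites evenly phased, successive equator crossings are 25.79/5 = 5.157° apart.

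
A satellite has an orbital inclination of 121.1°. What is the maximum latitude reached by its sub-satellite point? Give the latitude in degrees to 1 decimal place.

58.9°

Retrograde orbit: the ground track reaches ±(180° − i) = ±(180 − 121.1) = ±58.9°.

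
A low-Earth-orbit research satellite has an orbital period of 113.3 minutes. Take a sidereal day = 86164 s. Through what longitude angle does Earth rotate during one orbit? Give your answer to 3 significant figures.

T = 113.3 min = 6798.0 s.
During one orbit Earth rotates (6798.0 / 86164) × 360° = 28.40°.

28.4°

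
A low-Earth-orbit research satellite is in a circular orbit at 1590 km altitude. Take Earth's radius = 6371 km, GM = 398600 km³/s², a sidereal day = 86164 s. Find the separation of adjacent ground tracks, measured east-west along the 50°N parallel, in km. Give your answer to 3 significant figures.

Semi-major axis a = 6371 + 1590 = 7961 km. Period T = 2π√(a³/μ) = 2π√(7961³/398600) = 7069.1 s = 117.82 min.
Node shift per orbit = (7069.1/86164) × 360° = 29.54°.
Equatorial spacing = 29.54 × 111.2 km/° = 3284 km.
At 50° latitude, spacing = 3284 × cos(50°) = 2111 km.

2110 km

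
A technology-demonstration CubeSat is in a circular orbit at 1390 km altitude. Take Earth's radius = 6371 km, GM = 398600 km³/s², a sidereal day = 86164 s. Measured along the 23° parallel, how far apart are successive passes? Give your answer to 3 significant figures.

Semi-major axis a = 6371 + 1390 = 7761 km. Period T = 2π√(a³/μ) = 2π√(7761³/398600) = 6804.4 s = 113.41 min.
Node shift per orbit = (6804.4/86164) × 360° = 28.43°.
Equatorial spacing = 28.43 × 111.2 km/° = 3161 km.
At 23° latitude, spacing = 3161 × cos(23°) = 2910 km.

2910 km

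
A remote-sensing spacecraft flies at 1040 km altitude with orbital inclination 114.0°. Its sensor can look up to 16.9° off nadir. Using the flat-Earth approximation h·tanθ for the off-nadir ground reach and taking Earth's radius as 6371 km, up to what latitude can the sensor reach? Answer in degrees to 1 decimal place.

Retrograde orbit: the ground track reaches ±(180° − i) = ±(180 − 114.0) = ±66.0°.
Sensor half-swath on the ground ≈ 1040·tan(16.9°) = 316 km = 2.84° of latitude.
Maximum observable latitude ≈ 66.0 + 2.84 = 68.8°.

68.8°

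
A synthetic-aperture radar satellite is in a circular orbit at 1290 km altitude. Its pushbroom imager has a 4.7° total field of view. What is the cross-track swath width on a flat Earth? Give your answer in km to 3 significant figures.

Half-angle = 4.7°/2 = 2.35°.
Swath width ≈ 2h·tan(θ/2) = 2 × 1290 × tan(2.35°) = 105.9 km.

106 km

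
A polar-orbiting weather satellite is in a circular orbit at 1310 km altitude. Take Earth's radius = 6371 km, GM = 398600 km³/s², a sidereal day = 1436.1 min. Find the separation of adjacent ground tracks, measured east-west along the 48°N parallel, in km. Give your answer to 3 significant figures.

2080 km

Semi-major axis a = 6371 + 1310 = 7681 km. Period T = 2π√(a³/μ) = 2π√(7681³/398600) = 6699.4 s = 111.66 min.
Node shift per orbit = (6699.4/86166) × 360° = 27.99°.
Equatorial spacing = 27.99 × 111.2 km/° = 3112 km.
At 48° latitude, spacing = 3112 × cos(48°) = 2083 km.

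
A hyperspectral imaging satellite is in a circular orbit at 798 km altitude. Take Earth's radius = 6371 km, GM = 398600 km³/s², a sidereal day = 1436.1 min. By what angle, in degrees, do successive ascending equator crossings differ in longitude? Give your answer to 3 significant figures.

Semi-major axis a = 6371 + 798 = 7169 km. Period T = 2π√(a³/μ) = 2π√(7169³/398600) = 6040.9 s = 100.68 min.
During one orbit Earth rotates (6040.9 / 86166) × 360° = 25.24°.

25.2°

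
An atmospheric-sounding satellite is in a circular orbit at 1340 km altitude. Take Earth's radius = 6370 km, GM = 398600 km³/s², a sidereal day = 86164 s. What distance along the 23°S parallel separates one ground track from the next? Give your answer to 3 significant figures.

2880 km

Semi-major axis a = 6370 + 1340 = 7710 km. Period T = 2π√(a³/μ) = 2π√(7710³/398600) = 6737.4 s = 112.29 min.
Node shift per orbit = (6737.4/86164) × 360° = 28.15°.
Equatorial spacing = 28.15 × 111.2 km/° = 3130 km.
At 23° latitude, spacing = 3130 × cos(23°) = 2881 km.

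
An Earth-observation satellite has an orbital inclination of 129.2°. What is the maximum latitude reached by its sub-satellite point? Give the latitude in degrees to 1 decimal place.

Retrograde orbit: the ground track reaches ±(180° − i) = ±(180 − 129.2) = ±50.8°.

50.8°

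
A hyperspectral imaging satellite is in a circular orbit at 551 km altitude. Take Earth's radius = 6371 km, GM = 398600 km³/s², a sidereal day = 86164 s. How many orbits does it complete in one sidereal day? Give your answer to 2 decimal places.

15.03

Semi-major axis a = 6371 + 551 = 6922 km. Period T = 2π√(a³/μ) = 2π√(6922³/398600) = 5731.4 s = 95.52 min.
Orbits per sidereal day = 86164 / 5731.4 = 15.034.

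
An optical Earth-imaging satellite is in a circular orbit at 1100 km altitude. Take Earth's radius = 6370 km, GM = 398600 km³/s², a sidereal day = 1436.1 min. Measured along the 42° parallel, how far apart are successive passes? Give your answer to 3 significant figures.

Semi-major axis a = 6370 + 1100 = 7470 km. Period T = 2π√(a³/μ) = 2π√(7470³/398600) = 6425.3 s = 107.09 min.
Node shift per orbit = (6425.3/86166) × 360° = 26.84°.
Equatorial spacing = 26.84 × 111.2 km/° = 2985 km.
At 42° latitude, spacing = 2985 × cos(42°) = 2218 km.

2220 km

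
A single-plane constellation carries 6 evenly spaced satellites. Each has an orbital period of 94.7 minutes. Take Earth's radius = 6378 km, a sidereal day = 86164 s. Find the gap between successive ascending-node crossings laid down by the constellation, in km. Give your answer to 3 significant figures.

440 km

T = 94.7 min = 5682.0 s.
Single-satellite node shift = (5682.0/86164) × 360° = 23.74°.
With 6 satellites evenly phased, successive equator crossings are 23.74/6 = 3.957° apart.
That is 3.957 × 111.3 = 440 km at the equator.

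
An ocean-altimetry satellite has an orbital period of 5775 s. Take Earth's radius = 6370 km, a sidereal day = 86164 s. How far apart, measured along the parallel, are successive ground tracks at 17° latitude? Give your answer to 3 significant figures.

Node shift per orbit = (5775.0/86164) × 360° = 24.13°.
Equatorial spacing = 24.13 × 111.2 km/° = 2683 km.
At 17° latitude, spacing = 2683 × cos(17°) = 2565 km.

2570 km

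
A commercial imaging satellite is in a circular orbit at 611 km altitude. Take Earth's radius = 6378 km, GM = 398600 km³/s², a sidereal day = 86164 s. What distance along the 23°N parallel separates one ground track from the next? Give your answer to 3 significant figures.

2490 km

Semi-major axis a = 6378 + 611 = 6989 km. Period T = 2π√(a³/μ) = 2π√(6989³/398600) = 5814.8 s = 96.91 min.
Node shift per orbit = (5814.8/86164) × 360° = 24.29°.
Equatorial spacing = 24.29 × 111.3 km/° = 2704 km.
At 23° latitude, spacing = 2704 × cos(23°) = 2489 km.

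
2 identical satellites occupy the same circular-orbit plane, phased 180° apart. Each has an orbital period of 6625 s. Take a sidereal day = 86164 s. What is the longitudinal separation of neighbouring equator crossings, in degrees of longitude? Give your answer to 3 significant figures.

Single-satellite node shift = (6625.0/86164) × 360° = 27.68°.
With 2 satellites evenly phased, successive equator crossings are 27.68/2 = 13.840° apart.

13.8°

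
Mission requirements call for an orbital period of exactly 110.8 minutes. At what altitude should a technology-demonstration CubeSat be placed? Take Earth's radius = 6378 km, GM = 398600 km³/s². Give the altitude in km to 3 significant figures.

1260 km

T = 110.8 min = 6648.0 s.
From T = 2π√(a³/μ): a = (μ T²/4π²)^(1/3) = (398600 × 6648.0² / 4π²)^(1/3) = 7642 km.
Altitude h = a − R = 7642 − 6378 = 1264 km.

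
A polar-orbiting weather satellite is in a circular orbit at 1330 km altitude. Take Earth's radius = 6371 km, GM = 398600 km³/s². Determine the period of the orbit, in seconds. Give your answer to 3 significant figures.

Semi-major axis a = 6371 + 1330 = 7701 km. Period T = 2π√(a³/μ) = 2π√(7701³/398600) = 6725.6 s = 112.09 min.

6730 seconds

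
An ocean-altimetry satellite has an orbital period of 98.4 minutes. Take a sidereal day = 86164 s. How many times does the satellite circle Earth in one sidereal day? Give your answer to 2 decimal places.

T = 98.4 min = 5904.0 s.
Orbits per sidereal day = 86164 / 5904.0 = 14.594.

14.59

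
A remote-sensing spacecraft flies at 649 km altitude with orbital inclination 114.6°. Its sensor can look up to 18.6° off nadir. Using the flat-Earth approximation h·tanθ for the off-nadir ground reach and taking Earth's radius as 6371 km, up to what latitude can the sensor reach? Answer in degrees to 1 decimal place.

67.4°

Retrograde orbit: the ground track reaches ±(180° − i) = ±(180 − 114.6) = ±65.4°.
Sensor half-swath on the ground ≈ 649·tan(18.6°) = 218 km = 1.96° of latitude.
Maximum observable latitude ≈ 65.4 + 1.96 = 67.4°.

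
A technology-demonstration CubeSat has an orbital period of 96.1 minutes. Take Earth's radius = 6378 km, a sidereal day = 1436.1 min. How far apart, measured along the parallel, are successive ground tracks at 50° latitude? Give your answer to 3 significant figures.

1720 km

T = 96.1 min = 5766.0 s.
Node shift per orbit = (5766.0/86166) × 360° = 24.09°.
Equatorial spacing = 24.09 × 111.3 km/° = 2682 km.
At 50° latitude, spacing = 2682 × cos(50°) = 1724 km.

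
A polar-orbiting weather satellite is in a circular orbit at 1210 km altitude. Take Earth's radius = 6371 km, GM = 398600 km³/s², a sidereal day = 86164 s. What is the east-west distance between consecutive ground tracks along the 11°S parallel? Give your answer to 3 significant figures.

3000 km

Semi-major axis a = 6371 + 1210 = 7581 km. Period T = 2π√(a³/μ) = 2π√(7581³/398600) = 6569.0 s = 109.48 min.
Node shift per orbit = (6569.0/86164) × 360° = 27.45°.
Equatorial spacing = 27.45 × 111.2 km/° = 3052 km.
At 11° latitude, spacing = 3052 × cos(11°) = 2996 km.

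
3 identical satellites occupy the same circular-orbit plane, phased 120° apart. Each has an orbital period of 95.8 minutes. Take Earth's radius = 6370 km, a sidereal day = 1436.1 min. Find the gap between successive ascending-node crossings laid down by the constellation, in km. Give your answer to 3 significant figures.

890 km

T = 95.8 min = 5748.0 s.
Single-satellite node shift = (5748.0/86166) × 360° = 24.02°.
With 3 satellites evenly phased, successive equator crossings are 24.02/3 = 8.005° apart.
That is 8.005 × 111.2 = 890 km at the equator.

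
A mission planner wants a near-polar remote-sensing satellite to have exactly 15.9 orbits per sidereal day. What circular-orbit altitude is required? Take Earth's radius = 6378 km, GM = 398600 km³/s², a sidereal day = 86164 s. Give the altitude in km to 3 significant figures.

290 km

Required period T = 86164 / 15.9 = 5419.1 s.
From T = 2π√(a³/μ): a = (μ T²/4π²)^(1/3) = (398600 × 5419.1² / 4π²)^(1/3) = 6668 km.
Altitude h = a − R = 6668 − 6378 = 290 km.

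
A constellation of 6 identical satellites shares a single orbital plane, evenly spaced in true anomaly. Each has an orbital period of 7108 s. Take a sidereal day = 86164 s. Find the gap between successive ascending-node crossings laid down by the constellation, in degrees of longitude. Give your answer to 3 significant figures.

Single-satellite node shift = (7108.0/86164) × 360° = 29.70°.
With 6 satellites evenly phased, successive equator crossings are 29.70/6 = 4.950° apart.

4.95°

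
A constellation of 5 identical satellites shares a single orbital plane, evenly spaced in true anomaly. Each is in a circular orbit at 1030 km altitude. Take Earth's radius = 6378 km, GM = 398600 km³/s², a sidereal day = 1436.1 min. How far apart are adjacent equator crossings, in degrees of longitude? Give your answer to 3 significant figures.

Semi-major axis a = 6378 + 1030 = 7408 km. Period T = 2π√(a³/μ) = 2π√(7408³/398600) = 6345.5 s = 105.76 min.
Single-satellite node shift = (6345.5/86166) × 360° = 26.51°.
With 5 satellites evenly phased, successive equator crossings are 26.51/5 = 5.302° apart.

5.30°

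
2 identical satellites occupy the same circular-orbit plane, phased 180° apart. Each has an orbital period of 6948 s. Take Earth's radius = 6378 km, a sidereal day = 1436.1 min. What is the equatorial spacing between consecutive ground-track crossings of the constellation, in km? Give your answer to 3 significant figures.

Single-satellite node shift = (6948.0/86166) × 360° = 29.03°.
With 2 satellites evenly phased, successive equator crossings are 29.03/2 = 14.514° apart.
That is 14.514 × 111.3 = 1616 km at the equator.

1620 km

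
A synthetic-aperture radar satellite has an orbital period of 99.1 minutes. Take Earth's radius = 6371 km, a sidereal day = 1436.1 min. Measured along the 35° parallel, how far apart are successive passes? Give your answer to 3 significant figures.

2260 km

T = 99.1 min = 5946.0 s.
Node shift per orbit = (5946.0/86166) × 360° = 24.84°.
Equatorial spacing = 24.84 × 111.2 km/° = 2762 km.
At 35° latitude, spacing = 2762 × cos(35°) = 2263 km.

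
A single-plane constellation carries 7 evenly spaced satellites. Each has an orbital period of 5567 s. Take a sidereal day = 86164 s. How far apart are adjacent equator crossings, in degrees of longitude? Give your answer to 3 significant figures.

Single-satellite node shift = (5567.0/86164) × 360° = 23.26°.
With 7 satellites evenly phased, successive equator crossings are 23.26/7 = 3.323° apart.

3.32°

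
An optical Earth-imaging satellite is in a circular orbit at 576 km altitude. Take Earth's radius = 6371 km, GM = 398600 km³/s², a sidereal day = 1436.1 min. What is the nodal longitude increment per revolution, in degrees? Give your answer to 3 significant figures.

24.1°

Semi-major axis a = 6371 + 576 = 6947 km. Period T = 2π√(a³/μ) = 2π√(6947³/398600) = 5762.4 s = 96.04 min.
During one orbit Earth rotates (5762.4 / 86166) × 360° = 24.08°.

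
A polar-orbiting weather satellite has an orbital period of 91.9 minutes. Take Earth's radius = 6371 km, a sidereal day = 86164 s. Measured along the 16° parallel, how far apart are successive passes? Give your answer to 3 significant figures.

T = 91.9 min = 5514.0 s.
Node shift per orbit = (5514.0/86164) × 360° = 23.04°.
Equatorial spacing = 23.04 × 111.2 km/° = 2562 km.
At 16° latitude, spacing = 2562 × cos(16°) = 2462 km.

2460 km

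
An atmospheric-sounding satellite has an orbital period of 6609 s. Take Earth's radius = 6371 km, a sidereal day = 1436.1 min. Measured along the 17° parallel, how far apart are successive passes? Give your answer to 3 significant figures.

Node shift per orbit = (6609.0/86166) × 360° = 27.61°.
Equatorial spacing = 27.61 × 111.2 km/° = 3070 km.
At 17° latitude, spacing = 3070 × cos(17°) = 2936 km.

2940 km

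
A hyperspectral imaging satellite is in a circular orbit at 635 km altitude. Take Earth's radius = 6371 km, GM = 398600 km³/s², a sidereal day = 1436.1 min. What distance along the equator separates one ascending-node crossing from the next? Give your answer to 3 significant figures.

2710 km

Semi-major axis a = 6371 + 635 = 7006 km. Period T = 2π√(a³/μ) = 2π√(7006³/398600) = 5836.0 s = 97.27 min.
During one orbit Earth rotates (5836.0 / 86166) × 360° = 24.38°.
At the equator that is 24.38° × (2π·6371/360) km/° = 24.38 × 111.2 = 2711 km.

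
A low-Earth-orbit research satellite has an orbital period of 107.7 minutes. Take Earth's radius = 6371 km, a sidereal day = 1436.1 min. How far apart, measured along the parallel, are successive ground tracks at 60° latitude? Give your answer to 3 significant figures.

1500 km

T = 107.7 min = 6462.0 s.
Node shift per orbit = (6462.0/86166) × 360° = 27.00°.
Equatorial spacing = 27.00 × 111.2 km/° = 3002 km.
At 60° latitude, spacing = 3002 × cos(60°) = 1501 km.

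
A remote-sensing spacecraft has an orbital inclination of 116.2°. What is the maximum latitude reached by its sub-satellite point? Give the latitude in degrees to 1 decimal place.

63.8°

Retrograde orbit: the ground track reaches ±(180° − i) = ±(180 − 116.2) = ±63.8°.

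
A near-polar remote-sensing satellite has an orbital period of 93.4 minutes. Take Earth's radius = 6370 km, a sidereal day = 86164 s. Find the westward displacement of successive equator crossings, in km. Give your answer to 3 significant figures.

2600 km

T = 93.4 min = 5604.0 s.
During one orbit Earth rotates (5604.0 / 86164) × 360° = 23.41°.
At the equator that is 23.41° × (2π·6370/360) km/° = 23.41 × 111.2 = 2603 km.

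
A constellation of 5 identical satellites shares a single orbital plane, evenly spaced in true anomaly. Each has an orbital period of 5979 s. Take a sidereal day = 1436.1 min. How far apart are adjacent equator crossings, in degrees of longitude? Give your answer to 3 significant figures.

5.00°

Single-satellite node shift = (5979.0/86166) × 360° = 24.98°.
With 5 satellites evenly phased, successive equator crossings are 24.98/5 = 4.996° apart.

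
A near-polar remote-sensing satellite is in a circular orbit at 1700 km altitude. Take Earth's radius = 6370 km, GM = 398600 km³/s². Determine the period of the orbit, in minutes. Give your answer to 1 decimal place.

Semi-major axis a = 6370 + 1700 = 8070 km. Period T = 2π√(a³/μ) = 2π√(8070³/398600) = 7214.8 s = 120.25 min.

120.2 min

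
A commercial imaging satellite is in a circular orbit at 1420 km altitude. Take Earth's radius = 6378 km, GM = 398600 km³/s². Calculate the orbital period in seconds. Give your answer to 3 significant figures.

6850 seconds

Semi-major axis a = 6378 + 1420 = 7798 km. Period T = 2π√(a³/μ) = 2π√(7798³/398600) = 6853.1 s = 114.22 min.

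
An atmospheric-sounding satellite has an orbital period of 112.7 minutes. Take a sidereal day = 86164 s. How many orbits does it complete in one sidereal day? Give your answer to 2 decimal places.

T = 112.7 min = 6762.0 s.
Orbits per sidereal day = 86164 / 6762.0 = 12.742.

12.74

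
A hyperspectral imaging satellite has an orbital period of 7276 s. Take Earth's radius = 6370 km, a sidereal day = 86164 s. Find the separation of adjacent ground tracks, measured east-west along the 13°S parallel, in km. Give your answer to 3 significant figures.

3290 km

Node shift per orbit = (7276.0/86164) × 360° = 30.40°.
Equatorial spacing = 30.40 × 111.2 km/° = 3380 km.
At 13° latitude, spacing = 3380 × cos(13°) = 3293 km.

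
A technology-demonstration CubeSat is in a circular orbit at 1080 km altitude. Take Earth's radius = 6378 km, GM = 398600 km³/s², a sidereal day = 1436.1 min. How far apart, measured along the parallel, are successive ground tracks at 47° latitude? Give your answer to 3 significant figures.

2030 km

Semi-major axis a = 6378 + 1080 = 7458 km. Period T = 2π√(a³/μ) = 2π√(7458³/398600) = 6409.8 s = 106.83 min.
Node shift per orbit = (6409.8/86166) × 360° = 26.78°.
Equatorial spacing = 26.78 × 111.3 km/° = 2981 km.
At 47° latitude, spacing = 2981 × cos(47°) = 2033 km.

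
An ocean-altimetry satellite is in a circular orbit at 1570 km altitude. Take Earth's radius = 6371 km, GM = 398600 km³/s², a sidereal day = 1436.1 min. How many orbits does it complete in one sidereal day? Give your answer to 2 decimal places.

12.24

Semi-major axis a = 6371 + 1570 = 7941 km. Period T = 2π√(a³/μ) = 2π√(7941³/398600) = 7042.5 s = 117.37 min.
Orbits per sidereal day = 86166 / 7042.5 = 12.235.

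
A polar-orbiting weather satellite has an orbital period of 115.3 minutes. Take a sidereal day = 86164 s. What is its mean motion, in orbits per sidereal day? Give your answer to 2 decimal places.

12.46

T = 115.3 min = 6918.0 s.
Orbits per sidereal day = 86164 / 6918.0 = 12.455.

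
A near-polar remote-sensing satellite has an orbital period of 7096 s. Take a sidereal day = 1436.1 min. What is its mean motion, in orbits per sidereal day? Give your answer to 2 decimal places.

Orbits per sidereal day = 86166 / 7096.0 = 12.143.

12.14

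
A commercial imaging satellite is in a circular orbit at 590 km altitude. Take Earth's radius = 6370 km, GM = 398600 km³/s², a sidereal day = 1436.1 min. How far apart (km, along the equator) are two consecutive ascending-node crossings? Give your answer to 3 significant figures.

2680 km

Semi-major axis a = 6370 + 590 = 6960 km. Period T = 2π√(a³/μ) = 2π√(6960³/398600) = 5778.6 s = 96.31 min.
During one orbit Earth rotates (5778.6 / 86166) × 360° = 24.14°.
At the equator that is 24.14° × (2π·6370/360) km/° = 24.14 × 111.2 = 2684 km.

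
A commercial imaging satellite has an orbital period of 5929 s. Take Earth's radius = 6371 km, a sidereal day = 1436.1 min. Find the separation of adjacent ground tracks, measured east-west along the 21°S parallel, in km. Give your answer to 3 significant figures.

Node shift per orbit = (5929.0/86166) × 360° = 24.77°.
Equatorial spacing = 24.77 × 111.2 km/° = 2754 km.
At 21° latitude, spacing = 2754 × cos(21°) = 2571 km.

2570 km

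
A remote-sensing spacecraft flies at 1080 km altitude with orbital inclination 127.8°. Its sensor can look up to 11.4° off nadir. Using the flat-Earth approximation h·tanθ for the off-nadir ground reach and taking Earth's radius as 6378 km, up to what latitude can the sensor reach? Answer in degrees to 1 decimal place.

54.2°

Retrograde orbit: the ground track reaches ±(180° − i) = ±(180 − 127.8) = ±52.2°.
Sensor half-swath on the ground ≈ 1080·tan(11.4°) = 218 km = 1.96° of latitude.
Maximum observable latitude ≈ 52.2 + 1.96 = 54.2°.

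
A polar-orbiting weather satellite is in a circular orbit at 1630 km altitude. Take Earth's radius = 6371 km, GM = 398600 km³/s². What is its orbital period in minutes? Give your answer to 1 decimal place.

Semi-major axis a = 6371 + 1630 = 8001 km. Period T = 2π√(a³/μ) = 2π√(8001³/398600) = 7122.4 s = 118.71 min.

118.7 min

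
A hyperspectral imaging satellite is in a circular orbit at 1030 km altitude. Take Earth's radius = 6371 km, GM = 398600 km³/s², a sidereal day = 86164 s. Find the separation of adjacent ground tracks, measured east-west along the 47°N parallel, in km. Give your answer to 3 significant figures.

Semi-major axis a = 6371 + 1030 = 7401 km. Period T = 2π√(a³/μ) = 2π√(7401³/398600) = 6336.5 s = 105.61 min.
Node shift per orbit = (6336.5/86164) × 360° = 26.47°.
Equatorial spacing = 26.47 × 111.2 km/° = 2944 km.
At 47° latitude, spacing = 2944 × cos(47°) = 2008 km.

2010 km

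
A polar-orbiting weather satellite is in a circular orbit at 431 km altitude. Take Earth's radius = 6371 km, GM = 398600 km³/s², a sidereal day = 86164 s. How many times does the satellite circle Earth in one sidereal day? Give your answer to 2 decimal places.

Semi-major axis a = 6371 + 431 = 6802 km. Period T = 2π√(a³/μ) = 2π√(6802³/398600) = 5583.0 s = 93.05 min.
Orbits per sidereal day = 86164 / 5583.0 = 15.433.

15.43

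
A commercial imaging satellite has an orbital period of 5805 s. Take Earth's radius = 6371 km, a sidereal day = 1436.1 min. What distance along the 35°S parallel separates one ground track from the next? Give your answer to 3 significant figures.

2210 km

Node shift per orbit = (5805.0/86166) × 360° = 24.25°.
Equatorial spacing = 24.25 × 111.2 km/° = 2697 km.
At 35° latitude, spacing = 2697 × cos(35°) = 2209 km.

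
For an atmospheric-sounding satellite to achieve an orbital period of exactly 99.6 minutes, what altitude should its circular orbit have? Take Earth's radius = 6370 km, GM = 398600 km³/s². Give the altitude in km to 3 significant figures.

748 km

T = 99.6 min = 5976.0 s.
From T = 2π√(a³/μ): a = (μ T²/4π²)^(1/3) = (398600 × 5976.0² / 4π²)^(1/3) = 7118 km.
Altitude h = a − R = 7118 − 6370 = 748 km.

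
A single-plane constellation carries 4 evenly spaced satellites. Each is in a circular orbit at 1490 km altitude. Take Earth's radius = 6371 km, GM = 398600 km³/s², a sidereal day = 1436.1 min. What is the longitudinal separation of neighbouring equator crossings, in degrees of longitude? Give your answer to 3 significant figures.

Semi-major axis a = 6371 + 1490 = 7861 km. Period T = 2π√(a³/μ) = 2π√(7861³/398600) = 6936.3 s = 115.61 min.
Single-satellite node shift = (6936.3/86166) × 360° = 28.98°.
With 4 satellites evenly phased, successive equator crossings are 28.98/4 = 7.245° apart.

7.24°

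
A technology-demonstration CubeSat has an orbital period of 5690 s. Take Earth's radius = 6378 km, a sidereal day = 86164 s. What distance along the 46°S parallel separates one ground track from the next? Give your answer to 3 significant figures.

Node shift per orbit = (5690.0/86164) × 360° = 23.77°.
Equatorial spacing = 23.77 × 111.3 km/° = 2646 km.
At 46° latitude, spacing = 2646 × cos(46°) = 1838 km.

1840 km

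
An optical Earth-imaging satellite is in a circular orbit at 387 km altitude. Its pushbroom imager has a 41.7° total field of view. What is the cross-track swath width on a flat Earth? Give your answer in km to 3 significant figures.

Half-angle = 41.7°/2 = 20.85°.
Swath width ≈ 2h·tan(θ/2) = 2 × 387 × tan(20.85°) = 294.8 km.

295 km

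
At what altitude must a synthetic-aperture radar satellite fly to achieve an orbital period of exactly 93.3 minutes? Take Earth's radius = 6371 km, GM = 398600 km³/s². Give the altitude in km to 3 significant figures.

T = 93.3 min = 5598.0 s.
From T = 2π√(a³/μ): a = (μ T²/4π²)^(1/3) = (398600 × 5598.0² / 4π²)^(1/3) = 6814 km.
Altitude h = a − R = 6814 − 6371 = 443 km.

443 km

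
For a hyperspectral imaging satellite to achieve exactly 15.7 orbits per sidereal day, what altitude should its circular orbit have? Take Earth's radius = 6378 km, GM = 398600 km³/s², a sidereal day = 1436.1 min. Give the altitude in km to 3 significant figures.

Required period T = 86166 / 15.7 = 5488.3 s.
From T = 2π√(a³/μ): a = (μ T²/4π²)^(1/3) = (398600 × 5488.3² / 4π²)^(1/3) = 6725 km.
Altitude h = a − R = 6725 − 6378 = 347 km.

347 km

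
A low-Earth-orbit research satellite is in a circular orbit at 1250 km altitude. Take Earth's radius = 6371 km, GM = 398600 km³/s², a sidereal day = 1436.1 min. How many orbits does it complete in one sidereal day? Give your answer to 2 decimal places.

13.01

Semi-major axis a = 6371 + 1250 = 7621 km. Period T = 2π√(a³/μ) = 2π√(7621³/398600) = 6621.1 s = 110.35 min.
Orbits per sidereal day = 86166 / 6621.1 = 13.014.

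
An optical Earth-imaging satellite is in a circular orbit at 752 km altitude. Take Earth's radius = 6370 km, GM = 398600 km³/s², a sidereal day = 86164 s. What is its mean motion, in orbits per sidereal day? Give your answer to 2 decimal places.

Semi-major axis a = 6370 + 752 = 7122 km. Period T = 2π√(a³/μ) = 2π√(7122³/398600) = 5981.6 s = 99.69 min.
Orbits per sidereal day = 86164 / 5981.6 = 14.405.

14.40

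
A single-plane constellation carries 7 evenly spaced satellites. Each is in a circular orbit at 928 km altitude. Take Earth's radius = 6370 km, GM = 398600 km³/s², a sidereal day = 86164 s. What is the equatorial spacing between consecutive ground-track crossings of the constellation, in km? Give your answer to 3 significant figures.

Semi-major axis a = 6370 + 928 = 7298 km. Period T = 2π√(a³/μ) = 2π√(7298³/398600) = 6204.6 s = 103.41 min.
Single-satellite node shift = (6204.6/86164) × 360° = 25.92°.
With 7 satellites evenly phased, successive equator crossings are 25.92/7 = 3.703° apart.
That is 3.703 × 111.2 = 412 km at the equator.

412 km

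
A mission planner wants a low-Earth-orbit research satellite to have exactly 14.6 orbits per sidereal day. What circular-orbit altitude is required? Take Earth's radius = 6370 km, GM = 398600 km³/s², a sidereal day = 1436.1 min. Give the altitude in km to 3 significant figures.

689 km

Required period T = 86166 / 14.6 = 5901.8 s.
From T = 2π√(a³/μ): a = (μ T²/4π²)^(1/3) = (398600 × 5901.8² / 4π²)^(1/3) = 7059 km.
Altitude h = a − R = 7059 − 6370 = 689 km.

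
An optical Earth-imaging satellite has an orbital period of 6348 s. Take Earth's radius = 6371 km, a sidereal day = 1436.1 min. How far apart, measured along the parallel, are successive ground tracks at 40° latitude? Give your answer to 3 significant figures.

2260 km

Node shift per orbit = (6348.0/86166) × 360° = 26.52°.
Equatorial spacing = 26.52 × 111.2 km/° = 2949 km.
At 40° latitude, spacing = 2949 × cos(40°) = 2259 km.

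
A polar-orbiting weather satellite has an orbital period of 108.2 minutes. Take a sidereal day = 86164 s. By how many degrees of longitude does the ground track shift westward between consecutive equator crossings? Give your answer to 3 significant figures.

T = 108.2 min = 6492.0 s.
During one orbit Earth rotates (6492.0 / 86164) × 360° = 27.12°.

27.1°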